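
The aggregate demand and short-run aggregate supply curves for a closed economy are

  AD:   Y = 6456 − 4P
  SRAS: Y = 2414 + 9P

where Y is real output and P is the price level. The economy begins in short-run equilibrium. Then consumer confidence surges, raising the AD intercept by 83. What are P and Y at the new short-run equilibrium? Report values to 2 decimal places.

This is a positive demand shock: AD shifts right.
New AD: Y = 6539 − 4P.
Set AD = SRAS: 6539 − 4P = 2414 + 9P, so 4125 = 13P and P = 317.31.
Substituting into AD, Y = 5269.77.

P = 317.31, Y = 5269.77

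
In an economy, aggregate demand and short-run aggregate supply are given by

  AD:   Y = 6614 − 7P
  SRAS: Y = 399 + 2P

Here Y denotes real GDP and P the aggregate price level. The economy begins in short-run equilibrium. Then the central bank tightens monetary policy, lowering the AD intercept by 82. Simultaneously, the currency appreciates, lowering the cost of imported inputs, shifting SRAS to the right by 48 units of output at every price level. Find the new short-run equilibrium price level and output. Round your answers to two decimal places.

After both shocks: AD is Y = 6532 − 7P and SRAS is Y = 447 + 2P.
Setting them equal: 6085 = 9P, so P = 676.11.
Substituting into AD, Y = 1799.22.

P = 676.11, Y = 1799.22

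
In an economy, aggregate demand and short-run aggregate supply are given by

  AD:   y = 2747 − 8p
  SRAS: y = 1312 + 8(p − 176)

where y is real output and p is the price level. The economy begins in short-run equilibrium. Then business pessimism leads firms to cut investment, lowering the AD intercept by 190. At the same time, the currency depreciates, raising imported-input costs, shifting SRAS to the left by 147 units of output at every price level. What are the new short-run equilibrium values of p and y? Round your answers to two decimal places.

p = 175.00, y = 1157.00

After both shocks: AD is y = 2557 − 8p and SRAS is y = 8p − 243.
Setting them equal: 2800 = 16p, so p = 175.00.
Substituting into AD, y = 1157.00.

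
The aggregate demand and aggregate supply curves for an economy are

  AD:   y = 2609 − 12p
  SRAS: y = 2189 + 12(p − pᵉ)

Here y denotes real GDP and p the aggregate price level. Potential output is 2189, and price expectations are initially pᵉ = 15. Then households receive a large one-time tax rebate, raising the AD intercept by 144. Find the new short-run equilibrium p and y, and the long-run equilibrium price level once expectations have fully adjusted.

Short run: p = 31, y = 2381. Long run: p = 47.

AD shifts right: new AD is y = 2753 − 12p. With pᵉ = 15, SRAS is y = 2009 + 12p.
Short run: 2753 − 12p = 2009 + 12p gives 744 = 24p, so p = 31 and y = 2753 − 12·31 = 2381.
y = 2381 is above potential 2189; expectations adjust and SRAS shifts left until y = 2189.
Long run: on the new AD curve, 2189 = 2753 − 12p gives p = 47.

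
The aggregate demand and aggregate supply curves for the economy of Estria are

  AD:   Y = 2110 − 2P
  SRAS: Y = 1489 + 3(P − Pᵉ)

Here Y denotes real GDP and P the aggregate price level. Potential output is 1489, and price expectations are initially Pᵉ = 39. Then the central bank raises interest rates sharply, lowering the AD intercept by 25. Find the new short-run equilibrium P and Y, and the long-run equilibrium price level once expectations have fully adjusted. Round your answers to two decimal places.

Short run: P = 142.60, Y = 1799.80. Long run: P = 298.00.

AD shifts left: new AD is Y = 2085 − 2P. With Pᵉ = 39, SRAS is Y = 1372 + 3P.
Short run: 2085 − 2P = 1372 + 3P gives 713 = 5P, so P = 142.60 and Y = 2085 − 2P = 1799.80.
Y = 1799.80 is above potential 1489; expectations adjust and SRAS shifts left until Y = 1489.
Long run: on the new AD curve, 1489 = 2085 − 2P gives P = 298.00.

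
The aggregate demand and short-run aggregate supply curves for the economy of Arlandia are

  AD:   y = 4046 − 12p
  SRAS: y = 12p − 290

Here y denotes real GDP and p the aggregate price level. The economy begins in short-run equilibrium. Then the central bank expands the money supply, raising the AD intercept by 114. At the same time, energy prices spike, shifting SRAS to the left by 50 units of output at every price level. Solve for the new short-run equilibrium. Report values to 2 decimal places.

p = 187.50, y = 1910.00

After both shocks: AD is y = 4160 − 12p and SRAS is y = 12p − 340.
Setting them equal: 4500 = 24p, so p = 187.50.
Substituting into AD, y = 1910.00.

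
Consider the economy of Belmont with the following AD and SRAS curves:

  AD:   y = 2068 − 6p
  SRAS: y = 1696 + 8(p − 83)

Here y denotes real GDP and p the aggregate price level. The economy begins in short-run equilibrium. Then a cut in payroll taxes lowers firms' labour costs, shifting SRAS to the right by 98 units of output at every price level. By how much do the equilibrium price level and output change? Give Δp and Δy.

Δp = -7, Δy = +42

This is a positive supply shock: SRAS shifts right.
New SRAS: y = 1130 + 8p.
Set AD = SRAS: 2068 − 6p = 1130 + 8p, so 938 = 14p and p = 67.
y = 2068 − 6·67 = 1666.
Initially p = 74, y = 1624, so Δp = -7 and Δy = +42.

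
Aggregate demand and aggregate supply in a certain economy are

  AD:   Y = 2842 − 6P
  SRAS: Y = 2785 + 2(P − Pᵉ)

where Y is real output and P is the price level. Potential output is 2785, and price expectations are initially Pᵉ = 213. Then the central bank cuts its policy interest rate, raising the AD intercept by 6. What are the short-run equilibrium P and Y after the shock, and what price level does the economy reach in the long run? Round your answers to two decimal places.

Short run: P = 61.13, Y = 2481.25. Long run: P = 10.50.

AD shifts right: new AD is Y = 2848 − 6P. With Pᵉ = 213, SRAS is Y = 2359 + 2P.
Short run: 2848 − 6P = 2359 + 2P gives 489 = 8P, so P = 61.13 and Y = 2848 − 6P = 2481.25.
Y = 2481.25 is below potential 2785; expectations adjust and SRAS shifts right until Y = 2785.
Long run: on the new AD curve, 2785 = 2848 − 6P gives P = 10.50.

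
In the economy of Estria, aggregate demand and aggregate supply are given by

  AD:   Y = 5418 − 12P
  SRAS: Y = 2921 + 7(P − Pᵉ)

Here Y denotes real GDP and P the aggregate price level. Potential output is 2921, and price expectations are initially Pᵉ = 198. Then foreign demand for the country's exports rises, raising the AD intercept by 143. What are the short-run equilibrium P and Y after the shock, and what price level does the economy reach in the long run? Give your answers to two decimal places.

Short run: P = 211.89, Y = 3018.26. Long run: P = 220.00.

AD shifts right: new AD is Y = 5561 − 12P. With Pᵉ = 198, SRAS is Y = 1535 + 7P.
Short run: 5561 − 12P = 1535 + 7P gives 4026 = 19P, so P = 211.89 and Y = 5561 − 12P = 3018.26.
Y = 3018.26 is above potential 2921; expectations adjust and SRAS shifts left until Y = 2921.
Long run: on the new AD curve, 2921 = 5561 − 12P gives P = 220.00.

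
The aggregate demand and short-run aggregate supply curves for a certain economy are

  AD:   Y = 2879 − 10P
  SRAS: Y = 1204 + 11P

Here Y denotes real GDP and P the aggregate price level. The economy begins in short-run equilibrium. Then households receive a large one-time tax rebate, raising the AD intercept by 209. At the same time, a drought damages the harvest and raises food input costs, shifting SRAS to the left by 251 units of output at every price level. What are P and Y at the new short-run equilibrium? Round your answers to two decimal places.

After both shocks: AD is Y = 3088 − 10P and SRAS is Y = 953 + 11P.
Setting them equal: 2135 = 21P, so P = 101.67.
Substituting into AD, Y = 2071.33.

P = 101.67, Y = 2071.33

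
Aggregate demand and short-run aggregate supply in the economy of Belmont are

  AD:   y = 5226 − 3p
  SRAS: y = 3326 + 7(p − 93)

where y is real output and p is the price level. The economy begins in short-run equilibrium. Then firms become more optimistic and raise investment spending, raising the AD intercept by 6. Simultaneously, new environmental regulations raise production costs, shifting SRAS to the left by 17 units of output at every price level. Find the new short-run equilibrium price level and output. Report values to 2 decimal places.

After both shocks: AD is y = 5232 − 3p and SRAS is y = 2658 + 7p.
Setting them equal: 2574 = 10p, so p = 257.40.
Substituting into AD, y = 4459.80.

p = 257.40, y = 4459.80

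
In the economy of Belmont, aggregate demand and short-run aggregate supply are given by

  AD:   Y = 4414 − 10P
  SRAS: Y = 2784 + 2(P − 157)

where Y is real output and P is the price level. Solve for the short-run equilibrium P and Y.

Write SRAS as Y = 2784 + 2P − 314 = 2470 + 2P.
Set AD = SRAS: 4414 − 10P = 2470 + 2P, so 1944 = 12P and P = 162.
Then Y = 4414 − 10·162 = 2794.

P = 162, Y = 2794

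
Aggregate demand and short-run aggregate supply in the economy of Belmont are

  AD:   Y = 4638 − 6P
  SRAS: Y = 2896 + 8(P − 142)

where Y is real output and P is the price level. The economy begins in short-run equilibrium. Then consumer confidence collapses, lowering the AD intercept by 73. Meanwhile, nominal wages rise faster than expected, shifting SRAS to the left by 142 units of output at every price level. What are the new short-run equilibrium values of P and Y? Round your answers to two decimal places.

After both shocks: AD is Y = 4565 − 6P and SRAS is Y = 1618 + 8P.
Setting them equal: 2947 = 14P, so P = 210.50.
Substituting into AD, Y = 3302.00.

P = 210.50, Y = 3302.00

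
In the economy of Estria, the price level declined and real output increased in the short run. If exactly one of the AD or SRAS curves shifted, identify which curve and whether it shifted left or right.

SRAS shifted right

P fell and Y rose. An AD shift moves P and Y in the same direction; an SRAS shift moves them in opposite directions.
Here P and Y moved in opposite directions, so the SRAS curve shifted.
Since Y rose, SRAS shifted right.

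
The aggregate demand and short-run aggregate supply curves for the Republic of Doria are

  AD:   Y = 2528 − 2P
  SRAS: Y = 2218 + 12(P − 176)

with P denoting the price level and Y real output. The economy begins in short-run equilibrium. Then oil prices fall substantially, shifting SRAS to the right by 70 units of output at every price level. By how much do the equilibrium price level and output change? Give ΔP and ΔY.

ΔP = -5, ΔY = +10

This is a positive supply shock: SRAS shifts right.
New SRAS: Y = 176 + 12P.
Set AD = SRAS: 2528 − 2P = 176 + 12P, so 2352 = 14P and P = 168.
Y = 2528 − 2·168 = 2192.
Initially P = 173, Y = 2182, so ΔP = -5 and ΔY = +10.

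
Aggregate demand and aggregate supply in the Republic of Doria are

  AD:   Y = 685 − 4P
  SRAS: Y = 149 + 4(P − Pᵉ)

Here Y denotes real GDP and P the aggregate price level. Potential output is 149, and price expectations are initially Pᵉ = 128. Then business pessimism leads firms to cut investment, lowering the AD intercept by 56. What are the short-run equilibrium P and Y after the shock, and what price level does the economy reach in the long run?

Short run: P = 124, Y = 133. Long run: P = 120.

AD shifts left: new AD is Y = 629 − 4P. With Pᵉ = 128, SRAS is Y = 4P − 363.
Short run: 629 − 4P = 4P − 363 gives 992 = 8P, so P = 124 and Y = 629 − 4·124 = 133.
Y = 133 is below potential 149; expectations adjust and SRAS shifts right until Y = 149.
Long run: on the new AD curve, 149 = 629 − 4P gives P = 120.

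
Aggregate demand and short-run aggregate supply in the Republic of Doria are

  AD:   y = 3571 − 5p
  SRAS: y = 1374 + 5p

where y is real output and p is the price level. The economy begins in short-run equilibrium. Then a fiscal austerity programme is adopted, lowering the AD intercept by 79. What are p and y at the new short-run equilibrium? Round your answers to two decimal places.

This is a negative demand shock: AD shifts left.
New AD: y = 3492 − 5p.
Set AD = SRAS: 3492 − 5p = 1374 + 5p, so 2118 = 10p and p = 211.80.
Substituting into AD, y = 2433.00.

p = 211.80, y = 2433.00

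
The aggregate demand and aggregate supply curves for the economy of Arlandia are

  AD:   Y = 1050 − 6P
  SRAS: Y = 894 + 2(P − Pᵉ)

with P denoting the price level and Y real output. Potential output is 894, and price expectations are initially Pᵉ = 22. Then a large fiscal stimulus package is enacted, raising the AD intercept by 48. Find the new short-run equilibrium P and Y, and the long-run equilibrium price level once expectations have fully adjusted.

AD shifts right: new AD is Y = 1098 − 6P. With Pᵉ = 22, SRAS is Y = 850 + 2P.
Short run: 1098 − 6P = 850 + 2P gives 248 = 8P, so P = 31 and Y = 1098 − 6·31 = 912.
Y = 912 is above potential 894; expectations adjust and SRAS shifts left until Y = 894.
Long run: on the new AD curve, 894 = 1098 − 6P gives P = 34.

Short run: P = 31, Y = 912. Long run: P = 34.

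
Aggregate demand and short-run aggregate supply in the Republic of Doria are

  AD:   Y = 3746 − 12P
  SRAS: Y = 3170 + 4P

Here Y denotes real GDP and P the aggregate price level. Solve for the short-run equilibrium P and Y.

Set AD = SRAS: 3746 − 12P = 3170 + 4P, so 576 = 16P and P = 36.
Then Y = 3746 − 12·36 = 3314.

P = 36, Y = 3314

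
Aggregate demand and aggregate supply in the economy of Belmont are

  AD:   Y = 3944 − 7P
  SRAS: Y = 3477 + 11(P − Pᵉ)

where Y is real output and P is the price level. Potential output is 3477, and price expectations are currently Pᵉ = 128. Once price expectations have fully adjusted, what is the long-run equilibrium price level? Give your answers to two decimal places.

Short run: with Pᵉ = 128, SRAS is Y = 2069 + 11P. Setting AD = SRAS gives 1875 = 18P, so P = 104.17 and Y = 3944 − 7P = 3214.83.
Output 3214.83 is below potential 3477, so over time expected prices fall and SRAS shifts right until Y returns to 3477.
Long run: Y = 3477 on the AD curve gives 3477 = 3944 − 7P, so P = 66.71.

Long-run P = 66.71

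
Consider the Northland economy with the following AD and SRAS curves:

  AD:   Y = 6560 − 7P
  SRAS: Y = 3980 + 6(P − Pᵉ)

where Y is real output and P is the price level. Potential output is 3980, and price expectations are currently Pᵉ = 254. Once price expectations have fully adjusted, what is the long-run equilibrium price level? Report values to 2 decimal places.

Long-run P = 368.57

Short run: with Pᵉ = 254, SRAS is Y = 2456 + 6P. Setting AD = SRAS gives 4104 = 13P, so P = 315.69 and Y = 6560 − 7P = 4350.15.
Output 4350.15 is above potential 3980, so over time expected prices rise and SRAS shifts left until Y returns to 3980.
Long run: Y = 3980 on the AD curve gives 3980 = 6560 − 7P, so P = 368.57.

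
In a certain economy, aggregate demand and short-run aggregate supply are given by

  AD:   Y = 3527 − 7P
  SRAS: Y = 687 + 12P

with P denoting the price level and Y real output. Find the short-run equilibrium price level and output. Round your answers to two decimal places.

Set AD = SRAS: 3527 − 7P = 687 + 12P, so 2840 = 19P and P = 149.47.
Substituting into AD, Y = 3527 − 7P = 2480.68.

P = 149.47, Y = 2480.68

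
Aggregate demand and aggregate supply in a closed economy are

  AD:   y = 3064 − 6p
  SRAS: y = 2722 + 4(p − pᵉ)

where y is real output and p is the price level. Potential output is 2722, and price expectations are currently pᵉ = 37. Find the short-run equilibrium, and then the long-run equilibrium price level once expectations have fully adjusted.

Short run: p = 49, y = 2770. Long run: p = 57.

Short run: with pᵉ = 37, SRAS is y = 2574 + 4p. Setting AD = SRAS gives 490 = 10p, so p = 49 and y = 3064 − 6·49 = 2770.
Output 2770 is above potential 2722, so over time expected prices rise and SRAS shifts left until y returns to 2722.
Long run: y = 2722 on the AD curve gives 2722 = 3064 − 6p, so p = 57.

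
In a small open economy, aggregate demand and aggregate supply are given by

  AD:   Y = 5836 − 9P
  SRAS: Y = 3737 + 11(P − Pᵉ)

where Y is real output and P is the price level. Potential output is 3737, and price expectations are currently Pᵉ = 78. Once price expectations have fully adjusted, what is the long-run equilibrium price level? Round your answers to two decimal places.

Short run: with Pᵉ = 78, SRAS is Y = 2879 + 11P. Setting AD = SRAS gives 2957 = 20P, so P = 147.85 and Y = 5836 − 9P = 4505.35.
Output 4505.35 is above potential 3737, so over time expected prices rise and SRAS shifts left until Y returns to 3737.
Long run: Y = 3737 on the AD curve gives 3737 = 5836 − 9P, so P = 233.22.

Long-run P = 233.22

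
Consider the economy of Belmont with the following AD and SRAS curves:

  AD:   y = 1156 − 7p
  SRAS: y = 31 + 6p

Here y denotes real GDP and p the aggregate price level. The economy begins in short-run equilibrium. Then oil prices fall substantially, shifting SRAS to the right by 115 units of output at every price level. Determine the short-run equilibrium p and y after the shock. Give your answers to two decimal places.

This is a positive supply shock: SRAS shifts right.
New SRAS: y = 146 + 6p.
Set AD = SRAS: 1156 − 7p = 146 + 6p, so 1010 = 13p and p = 77.69.
Substituting into AD, y = 612.15.

p = 77.69, y = 612.15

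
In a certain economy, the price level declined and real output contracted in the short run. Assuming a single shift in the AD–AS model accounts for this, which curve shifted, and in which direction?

AD shifted left

P fell and Y fell. An AD shift moves P and Y in the same direction; an SRAS shift moves them in opposite directions.
Here P and Y moved in the same direction, so the AD curve shifted.
Since Y fell, AD shifted left.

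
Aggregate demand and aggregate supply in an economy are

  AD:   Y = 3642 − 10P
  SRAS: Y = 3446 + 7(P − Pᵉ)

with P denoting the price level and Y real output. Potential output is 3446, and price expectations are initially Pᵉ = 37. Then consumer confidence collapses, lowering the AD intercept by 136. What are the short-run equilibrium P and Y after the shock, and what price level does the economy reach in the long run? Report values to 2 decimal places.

AD shifts left: new AD is Y = 3506 − 10P. With Pᵉ = 37, SRAS is Y = 3187 + 7P.
Short run: 3506 − 10P = 3187 + 7P gives 319 = 17P, so P = 18.76 and Y = 3506 − 10P = 3318.35.
Y = 3318.35 is below potential 3446; expectations adjust and SRAS shifts right until Y = 3446.
Long run: on the new AD curve, 3446 = 3506 − 10P gives P = 6.00.

Short run: P = 18.76, Y = 3318.35. Long run: P = 6.00.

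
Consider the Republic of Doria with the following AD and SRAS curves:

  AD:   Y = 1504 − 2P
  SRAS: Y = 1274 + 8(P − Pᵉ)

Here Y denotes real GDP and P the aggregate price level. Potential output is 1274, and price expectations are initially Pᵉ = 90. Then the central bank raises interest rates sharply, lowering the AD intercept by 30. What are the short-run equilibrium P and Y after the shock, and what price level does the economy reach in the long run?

AD shifts left: new AD is Y = 1474 − 2P. With Pᵉ = 90, SRAS is Y = 554 + 8P.
Short run: 1474 − 2P = 554 + 8P gives 920 = 10P, so P = 92 and Y = 1474 − 2·92 = 1290.
Y = 1290 is above potential 1274; expectations adjust and SRAS shifts left until Y = 1274.
Long run: on the new AD curve, 1274 = 1474 − 2P gives P = 100.

Short run: P = 92, Y = 1290. Long run: P = 100.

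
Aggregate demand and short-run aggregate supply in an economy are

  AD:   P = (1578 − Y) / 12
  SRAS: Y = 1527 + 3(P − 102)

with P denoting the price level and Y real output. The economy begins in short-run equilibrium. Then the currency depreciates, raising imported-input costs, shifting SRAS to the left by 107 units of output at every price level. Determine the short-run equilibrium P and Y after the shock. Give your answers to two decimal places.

P = 30.93, Y = 1206.80

This is a negative supply shock: SRAS shifts left.
New SRAS: Y = 1114 + 3P.
Set AD = SRAS: 1578 − 12P = 1114 + 3P, so 464 = 15P and P = 30.93.
Substituting into AD, Y = 1206.80.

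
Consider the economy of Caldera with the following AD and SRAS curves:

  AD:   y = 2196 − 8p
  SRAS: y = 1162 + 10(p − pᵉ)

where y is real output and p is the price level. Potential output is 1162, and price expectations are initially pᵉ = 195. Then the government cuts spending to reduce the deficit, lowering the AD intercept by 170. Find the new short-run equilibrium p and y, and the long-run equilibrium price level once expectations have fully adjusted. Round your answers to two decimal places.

AD shifts left: new AD is y = 2026 − 8p. With pᵉ = 195, SRAS is y = 10p − 788.
Short run: 2026 − 8p = 10p − 788 gives 2814 = 18p, so p = 156.33 and y = 2026 − 8p = 775.33.
y = 775.33 is below potential 1162; expectations adjust and SRAS shifts right until y = 1162.
Long run: on the new AD curve, 1162 = 2026 − 8p gives p = 108.00.

Short run: p = 156.33, y = 775.33. Long run: p = 108.00.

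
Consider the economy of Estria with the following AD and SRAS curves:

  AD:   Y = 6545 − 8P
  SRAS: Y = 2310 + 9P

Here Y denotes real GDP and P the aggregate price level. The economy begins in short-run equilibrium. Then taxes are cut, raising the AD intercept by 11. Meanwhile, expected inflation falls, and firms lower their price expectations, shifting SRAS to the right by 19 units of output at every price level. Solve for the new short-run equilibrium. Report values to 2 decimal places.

After both shocks: AD is Y = 6556 − 8P and SRAS is Y = 2329 + 9P.
Setting them equal: 4227 = 17P, so P = 248.65.
Substituting into AD, Y = 4566.82.

P = 248.65, Y = 4566.82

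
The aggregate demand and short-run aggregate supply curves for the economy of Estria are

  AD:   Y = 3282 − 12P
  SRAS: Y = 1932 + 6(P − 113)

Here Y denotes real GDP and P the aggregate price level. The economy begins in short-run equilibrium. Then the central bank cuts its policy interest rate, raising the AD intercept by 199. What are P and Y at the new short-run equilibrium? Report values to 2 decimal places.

P = 123.72, Y = 1996.33

This is a positive demand shock: AD shifts right.
New AD: Y = 3481 − 12P.
SRAS can be written Y = 1254 + 6P.
Set AD = SRAS: 3481 − 12P = 1254 + 6P, so 2227 = 18P and P = 123.72.
Substituting into AD, Y = 1996.33.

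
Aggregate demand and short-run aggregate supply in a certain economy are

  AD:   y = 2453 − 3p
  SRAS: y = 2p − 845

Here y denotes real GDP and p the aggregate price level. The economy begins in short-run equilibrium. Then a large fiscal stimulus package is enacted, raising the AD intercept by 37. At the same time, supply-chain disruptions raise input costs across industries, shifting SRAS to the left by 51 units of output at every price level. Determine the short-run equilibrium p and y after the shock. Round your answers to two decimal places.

After both shocks: AD is y = 2490 − 3p and SRAS is y = 2p − 896.
Setting them equal: 3386 = 5p, so p = 677.20.
Substituting into AD, y = 458.40.

p = 677.20, y = 458.40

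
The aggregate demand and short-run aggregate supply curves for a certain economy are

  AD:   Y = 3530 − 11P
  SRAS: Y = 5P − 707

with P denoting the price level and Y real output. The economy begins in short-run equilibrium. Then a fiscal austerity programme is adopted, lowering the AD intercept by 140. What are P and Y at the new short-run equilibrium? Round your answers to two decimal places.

This is a negative demand shock: AD shifts left.
New AD: Y = 3390 − 11P.
Set AD = SRAS: 3390 − 11P = 5P − 707, so 4097 = 16P and P = 256.06.
Substituting into AD, Y = 573.31.

P = 256.06, Y = 573.31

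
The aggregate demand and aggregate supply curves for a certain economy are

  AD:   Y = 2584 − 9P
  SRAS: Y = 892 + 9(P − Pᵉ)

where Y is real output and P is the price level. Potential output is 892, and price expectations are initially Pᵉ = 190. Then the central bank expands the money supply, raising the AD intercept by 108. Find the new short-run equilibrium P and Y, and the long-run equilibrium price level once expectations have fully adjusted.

Short run: P = 195, Y = 937. Long run: P = 200.

AD shifts right: new AD is Y = 2692 − 9P. With Pᵉ = 190, SRAS is Y = 9P − 818.
Short run: 2692 − 9P = 9P − 818 gives 3510 = 18P, so P = 195 and Y = 2692 − 9·195 = 937.
Y = 937 is above potential 892; expectations adjust and SRAS shifts left until Y = 892.
Long run: on the new AD curve, 892 = 2692 − 9P gives P = 200.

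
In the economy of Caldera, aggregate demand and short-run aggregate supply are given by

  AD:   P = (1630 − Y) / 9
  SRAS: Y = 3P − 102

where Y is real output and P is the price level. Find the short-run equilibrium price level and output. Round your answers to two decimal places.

P = 144.33, Y = 331.00

Rearrange AD to Y = 1630 − 9P.
Set AD = SRAS: 1630 − 9P = 3P − 102, so 1732 = 12P and P = 144.33.
Substituting into AD, Y = 1630 − 9P = 331.00.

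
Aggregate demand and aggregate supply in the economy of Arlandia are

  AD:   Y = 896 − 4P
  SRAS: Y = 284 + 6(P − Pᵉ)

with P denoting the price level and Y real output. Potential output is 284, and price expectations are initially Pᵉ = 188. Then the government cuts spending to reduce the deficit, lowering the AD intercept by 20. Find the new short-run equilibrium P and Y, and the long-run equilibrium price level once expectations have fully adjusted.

Short run: P = 172, Y = 188. Long run: P = 148.

AD shifts left: new AD is Y = 876 − 4P. With Pᵉ = 188, SRAS is Y = 6P − 844.
Short run: 876 − 4P = 6P − 844 gives 1720 = 10P, so P = 172 and Y = 876 − 4·172 = 188.
Y = 188 is below potential 284; expectations adjust and SRAS shifts right until Y = 284.
Long run: on the new AD curve, 284 = 876 − 4P gives P = 148.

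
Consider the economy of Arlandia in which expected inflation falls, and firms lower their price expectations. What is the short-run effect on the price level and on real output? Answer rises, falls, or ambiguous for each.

This is a favourable supply shock: SRAS shifts right.
Moving along the downward-sloping AD curve, P falls and Y rises.

Price level: falls; output: rises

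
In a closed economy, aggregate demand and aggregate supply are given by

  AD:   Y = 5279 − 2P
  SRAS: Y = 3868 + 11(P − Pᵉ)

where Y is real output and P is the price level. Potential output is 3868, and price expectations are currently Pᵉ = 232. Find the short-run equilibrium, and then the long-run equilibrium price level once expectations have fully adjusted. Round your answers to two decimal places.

Short run: with Pᵉ = 232, SRAS is Y = 1316 + 11P. Setting AD = SRAS gives 3963 = 13P, so P = 304.85 and Y = 5279 − 2P = 4669.31.
Output 4669.31 is above potential 3868, so over time expected prices rise and SRAS shifts left until Y returns to 3868.
Long run: Y = 3868 on the AD curve gives 3868 = 5279 − 2P, so P = 705.50.

Short run: P = 304.85, Y = 4669.31. Long run: P = 705.50.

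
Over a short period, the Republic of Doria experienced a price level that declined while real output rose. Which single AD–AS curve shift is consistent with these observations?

P fell and Y rose. An AD shift moves P and Y in the same direction; an SRAS shift moves them in opposite directions.
Here P and Y moved in opposite directions, so the SRAS curve shifted.
Since Y rose, SRAS shifted right.

SRAS shifted right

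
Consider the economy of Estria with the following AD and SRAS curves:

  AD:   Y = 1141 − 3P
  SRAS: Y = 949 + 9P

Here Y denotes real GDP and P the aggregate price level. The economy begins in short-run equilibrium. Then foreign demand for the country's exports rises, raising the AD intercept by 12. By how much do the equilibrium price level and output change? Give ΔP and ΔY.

This is a positive demand shock: AD shifts right.
New AD: Y = 1153 − 3P.
Set AD = SRAS: 1153 − 3P = 949 + 9P, so 204 = 12P and P = 17.
Y = 1153 − 3·17 = 1102.
Initially P = 16, Y = 1093, so ΔP = +1 and ΔY = +9.

ΔP = +1, ΔY = +9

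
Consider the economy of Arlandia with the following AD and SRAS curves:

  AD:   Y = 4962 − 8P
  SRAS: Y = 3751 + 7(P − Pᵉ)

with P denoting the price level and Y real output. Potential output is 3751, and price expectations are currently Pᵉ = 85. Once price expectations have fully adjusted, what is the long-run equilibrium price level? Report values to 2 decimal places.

Short run: with Pᵉ = 85, SRAS is Y = 3156 + 7P. Setting AD = SRAS gives 1806 = 15P, so P = 120.40 and Y = 4962 − 8P = 3998.80.
Output 3998.80 is above potential 3751, so over time expected prices rise and SRAS shifts left until Y returns to 3751.
Long run: Y = 3751 on the AD curve gives 3751 = 4962 − 8P, so P = 151.38.

Long-run P = 151.38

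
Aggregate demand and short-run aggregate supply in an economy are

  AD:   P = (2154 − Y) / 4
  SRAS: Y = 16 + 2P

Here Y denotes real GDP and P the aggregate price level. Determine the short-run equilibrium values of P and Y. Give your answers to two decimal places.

Rearrange AD to Y = 2154 − 4P.
Set AD = SRAS: 2154 − 4P = 16 + 2P, so 2138 = 6P and P = 356.33.
Substituting into AD, Y = 2154 − 4P = 728.67.

P = 356.33, Y = 728.67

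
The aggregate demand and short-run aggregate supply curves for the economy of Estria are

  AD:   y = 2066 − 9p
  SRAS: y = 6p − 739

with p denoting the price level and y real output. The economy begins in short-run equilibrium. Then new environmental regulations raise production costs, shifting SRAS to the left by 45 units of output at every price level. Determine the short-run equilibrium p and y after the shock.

This is a negative supply shock: SRAS shifts left.
New SRAS: y = 6p − 784.
Set AD = SRAS: 2066 − 9p = 6p − 784, so 2850 = 15p and p = 190.
y = 2066 − 9·190 = 356.

p = 190, y = 356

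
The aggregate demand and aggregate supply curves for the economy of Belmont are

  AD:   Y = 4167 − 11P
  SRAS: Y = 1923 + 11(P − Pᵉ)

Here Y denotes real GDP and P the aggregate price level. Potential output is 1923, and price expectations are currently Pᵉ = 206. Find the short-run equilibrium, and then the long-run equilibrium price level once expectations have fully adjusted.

Short run: P = 205, Y = 1912. Long run: P = 204.

Short run: with Pᵉ = 206, SRAS is Y = 11P − 343. Setting AD = SRAS gives 4510 = 22P, so P = 205 and Y = 4167 − 11·205 = 1912.
Output 1912 is below potential 1923, so over time expected prices fall and SRAS shifts right until Y returns to 1923.
Long run: Y = 1923 on the AD curve gives 1923 = 4167 − 11P, so P = 204.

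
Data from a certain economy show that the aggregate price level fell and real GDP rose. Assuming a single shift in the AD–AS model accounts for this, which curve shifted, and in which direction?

SRAS shifted right

P fell and Y rose. An AD shift moves P and Y in the same direction; an SRAS shift moves them in opposite directions.
Here P and Y moved in opposite directions, so the SRAS curve shifted.
Since Y rose, SRAS shifted right.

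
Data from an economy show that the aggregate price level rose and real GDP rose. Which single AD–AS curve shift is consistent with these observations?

AD shifted right

P rose and Y rose. An AD shift moves P and Y in the same direction; an SRAS shift moves them in opposite directions.
Here P and Y moved in the same direction, so the AD curve shifted.
Since Y rose, AD shifted right.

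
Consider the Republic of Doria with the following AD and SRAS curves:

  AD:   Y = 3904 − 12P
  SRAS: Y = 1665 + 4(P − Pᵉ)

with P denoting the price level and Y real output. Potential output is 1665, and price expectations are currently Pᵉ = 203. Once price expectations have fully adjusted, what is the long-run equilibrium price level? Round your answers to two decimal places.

Long-run P = 186.58

Short run: with Pᵉ = 203, SRAS is Y = 853 + 4P. Setting AD = SRAS gives 3051 = 16P, so P = 190.69 and Y = 3904 − 12P = 1615.75.
Output 1615.75 is below potential 1665, so over time expected prices fall and SRAS shifts right until Y returns to 1665.
Long run: Y = 1665 on the AD curve gives 1665 = 3904 − 12P, so P = 186.58.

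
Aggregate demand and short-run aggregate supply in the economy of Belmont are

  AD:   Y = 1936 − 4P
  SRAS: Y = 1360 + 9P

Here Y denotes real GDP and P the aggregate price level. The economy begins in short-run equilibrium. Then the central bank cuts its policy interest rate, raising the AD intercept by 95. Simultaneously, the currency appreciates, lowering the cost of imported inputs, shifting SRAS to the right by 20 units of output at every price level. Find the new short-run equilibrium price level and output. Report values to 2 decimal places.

After both shocks: AD is Y = 2031 − 4P and SRAS is Y = 1380 + 9P.
Setting them equal: 651 = 13P, so P = 50.08.
Substituting into AD, Y = 1830.69.

P = 50.08, Y = 1830.69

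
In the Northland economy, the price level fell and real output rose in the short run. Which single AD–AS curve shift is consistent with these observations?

SRAS shifted right

P fell and Y rose. An AD shift moves P and Y in the same direction; an SRAS shift moves them in opposite directions.
Here P and Y moved in opposite directions, so the SRAS curve shifted.
Since Y rose, SRAS shifted right.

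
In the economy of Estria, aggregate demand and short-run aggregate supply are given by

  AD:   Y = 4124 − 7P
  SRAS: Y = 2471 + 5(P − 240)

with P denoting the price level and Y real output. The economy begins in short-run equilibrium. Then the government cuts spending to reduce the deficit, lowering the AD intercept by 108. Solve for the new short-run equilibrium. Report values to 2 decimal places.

This is a negative demand shock: AD shifts left.
New AD: Y = 4016 − 7P.
SRAS can be written Y = 1271 + 5P.
Set AD = SRAS: 4016 − 7P = 1271 + 5P, so 2745 = 12P and P = 228.75.
Substituting into AD, Y = 2414.75.

P = 228.75, Y = 2414.75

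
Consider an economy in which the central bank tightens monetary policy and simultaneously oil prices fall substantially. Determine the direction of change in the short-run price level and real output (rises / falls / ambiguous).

The first event is a negative demand shock: AD shifts left, which by itself pushes P down and Y down.
The second is a favourable supply shock: SRAS shifts right, which by itself pushes P down and Y up.
Both shocks push P down, so P falls. The two shocks push Y in opposite directions, so the effect on Y is ambiguous.

Price level: falls; output: ambiguous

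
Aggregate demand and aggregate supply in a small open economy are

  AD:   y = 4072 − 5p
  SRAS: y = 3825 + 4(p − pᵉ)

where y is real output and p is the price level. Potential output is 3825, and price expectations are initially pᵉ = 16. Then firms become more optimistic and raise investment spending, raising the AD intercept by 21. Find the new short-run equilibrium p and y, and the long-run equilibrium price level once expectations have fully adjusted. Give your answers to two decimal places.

AD shifts right: new AD is y = 4093 − 5p. With pᵉ = 16, SRAS is y = 3761 + 4p.
Short run: 4093 − 5p = 3761 + 4p gives 332 = 9p, so p = 36.89 and y = 4093 − 5p = 3908.56.
y = 3908.56 is above potential 3825; expectations adjust and SRAS shifts left until y = 3825.
Long run: on the new AD curve, 3825 = 4093 − 5p gives p = 53.60.

Short run: p = 36.89, y = 3908.56. Long run: p = 53.60.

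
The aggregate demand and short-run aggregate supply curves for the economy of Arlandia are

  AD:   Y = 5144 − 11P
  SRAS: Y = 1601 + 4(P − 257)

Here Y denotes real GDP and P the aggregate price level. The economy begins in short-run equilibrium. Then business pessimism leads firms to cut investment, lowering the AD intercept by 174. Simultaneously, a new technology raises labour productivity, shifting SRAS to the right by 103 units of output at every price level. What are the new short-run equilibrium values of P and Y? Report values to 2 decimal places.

P = 286.27, Y = 1821.07

After both shocks: AD is Y = 4970 − 11P and SRAS is Y = 676 + 4P.
Setting them equal: 4294 = 15P, so P = 286.27.
Substituting into AD, Y = 1821.07.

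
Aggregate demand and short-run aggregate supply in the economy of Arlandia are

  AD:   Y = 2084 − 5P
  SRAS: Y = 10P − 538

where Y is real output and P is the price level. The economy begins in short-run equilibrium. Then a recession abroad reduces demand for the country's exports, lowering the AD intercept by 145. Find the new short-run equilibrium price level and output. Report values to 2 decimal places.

This is a negative demand shock: AD shifts left.
New AD: Y = 1939 − 5P.
Set AD = SRAS: 1939 − 5P = 10P − 538, so 2477 = 15P and P = 165.13.
Substituting into AD, Y = 1113.33.

P = 165.13, Y = 1113.33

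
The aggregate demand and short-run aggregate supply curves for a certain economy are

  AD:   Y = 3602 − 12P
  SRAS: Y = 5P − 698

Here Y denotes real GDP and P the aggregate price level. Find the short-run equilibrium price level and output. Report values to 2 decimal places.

Set AD = SRAS: 3602 − 12P = 5P − 698, so 4300 = 17P and P = 252.94.
Substituting into AD, Y = 3602 − 12P = 566.71.

P = 252.94, Y = 566.71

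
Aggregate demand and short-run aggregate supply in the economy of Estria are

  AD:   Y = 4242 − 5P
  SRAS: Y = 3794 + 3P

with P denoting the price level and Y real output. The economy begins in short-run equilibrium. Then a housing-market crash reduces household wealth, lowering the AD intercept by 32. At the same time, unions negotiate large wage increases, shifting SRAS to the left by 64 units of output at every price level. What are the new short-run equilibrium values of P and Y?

P = 60, Y = 3910

After both shocks: AD is Y = 4210 − 5P and SRAS is Y = 3730 + 3P.
Setting them equal: 480 = 8P, so P = 60.
Y = 4210 − 5·60 = 3910.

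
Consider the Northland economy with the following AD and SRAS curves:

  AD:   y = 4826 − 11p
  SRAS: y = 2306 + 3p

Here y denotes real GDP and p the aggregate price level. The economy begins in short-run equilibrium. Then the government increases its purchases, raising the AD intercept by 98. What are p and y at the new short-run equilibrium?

This is a positive demand shock: AD shifts right.
New AD: y = 4924 − 11p.
Set AD = SRAS: 4924 − 11p = 2306 + 3p, so 2618 = 14p and p = 187.
y = 4924 − 11·187 = 2867.

p = 187, y = 2867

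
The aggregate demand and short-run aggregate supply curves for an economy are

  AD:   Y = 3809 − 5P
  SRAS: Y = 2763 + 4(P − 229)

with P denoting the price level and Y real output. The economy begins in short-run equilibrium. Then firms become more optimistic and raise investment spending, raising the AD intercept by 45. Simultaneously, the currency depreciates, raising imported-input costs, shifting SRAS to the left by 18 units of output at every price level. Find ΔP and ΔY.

After both shocks: AD is Y = 3854 − 5P and SRAS is Y = 1829 + 4P.
Setting them equal: 2025 = 9P, so P = 225.
Y = 3854 − 5·225 = 2729.
Initially P = 218, Y = 2719, so ΔP = +7 and ΔY = +10.

ΔP = +7, ΔY = +10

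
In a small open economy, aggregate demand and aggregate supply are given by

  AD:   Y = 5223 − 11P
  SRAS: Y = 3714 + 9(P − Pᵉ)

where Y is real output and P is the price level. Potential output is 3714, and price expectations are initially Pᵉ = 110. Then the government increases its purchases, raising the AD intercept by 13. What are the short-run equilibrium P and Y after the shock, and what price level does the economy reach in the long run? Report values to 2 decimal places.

AD shifts right: new AD is Y = 5236 − 11P. With Pᵉ = 110, SRAS is Y = 2724 + 9P.
Short run: 5236 − 11P = 2724 + 9P gives 2512 = 20P, so P = 125.60 and Y = 5236 − 11P = 3854.40.
Y = 3854.40 is above potential 3714; expectations adjust and SRAS shifts left until Y = 3714.
Long run: on the new AD curve, 3714 = 5236 − 11P gives P = 138.36.

Short run: P = 125.60, Y = 3854.40. Long run: P = 138.36.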